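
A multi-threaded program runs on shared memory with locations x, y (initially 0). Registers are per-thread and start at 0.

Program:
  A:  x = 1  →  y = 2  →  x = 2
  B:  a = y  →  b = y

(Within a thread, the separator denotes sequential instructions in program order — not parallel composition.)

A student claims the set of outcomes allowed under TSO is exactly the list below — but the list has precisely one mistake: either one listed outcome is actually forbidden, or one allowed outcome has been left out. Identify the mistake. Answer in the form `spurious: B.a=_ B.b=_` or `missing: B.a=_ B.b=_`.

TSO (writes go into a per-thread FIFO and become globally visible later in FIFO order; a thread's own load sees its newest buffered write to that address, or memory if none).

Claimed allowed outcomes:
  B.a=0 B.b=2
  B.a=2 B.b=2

missing: B.a=0 B.b=0

outcome vector order: (B.a,B.b)
[TSO] allowed = {0/0 0/2 2/2}
TSO∖claimed = {0/0}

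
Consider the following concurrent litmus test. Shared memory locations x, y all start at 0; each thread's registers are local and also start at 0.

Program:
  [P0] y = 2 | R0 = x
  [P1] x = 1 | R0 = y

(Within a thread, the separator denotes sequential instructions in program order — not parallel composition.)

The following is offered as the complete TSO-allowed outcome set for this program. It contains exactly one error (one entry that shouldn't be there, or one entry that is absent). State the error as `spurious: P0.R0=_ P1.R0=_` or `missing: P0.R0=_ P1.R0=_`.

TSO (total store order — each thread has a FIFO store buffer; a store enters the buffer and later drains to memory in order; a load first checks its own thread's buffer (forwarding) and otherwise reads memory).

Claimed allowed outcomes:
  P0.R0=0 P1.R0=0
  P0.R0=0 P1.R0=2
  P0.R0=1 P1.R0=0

missing: P0.R0=1 P1.R0=2

outcome vector order: (P0.R0,P1.R0)
TSO: 4 outcomes — {0/0, 0/2, 1/0, 1/2}
TSO∖claimed = {1/2}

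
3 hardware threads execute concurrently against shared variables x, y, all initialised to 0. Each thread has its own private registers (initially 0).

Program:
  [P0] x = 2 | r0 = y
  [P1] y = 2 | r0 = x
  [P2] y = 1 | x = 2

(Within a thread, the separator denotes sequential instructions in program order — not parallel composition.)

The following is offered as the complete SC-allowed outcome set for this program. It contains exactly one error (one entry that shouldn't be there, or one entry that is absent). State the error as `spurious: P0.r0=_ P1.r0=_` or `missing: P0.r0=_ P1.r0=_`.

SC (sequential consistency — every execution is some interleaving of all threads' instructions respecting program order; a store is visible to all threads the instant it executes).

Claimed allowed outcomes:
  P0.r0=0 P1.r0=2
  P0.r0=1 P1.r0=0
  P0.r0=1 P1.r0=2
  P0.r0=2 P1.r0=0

missing: P0.r0=2 P1.r0=2

outcome vector order: (P0.r0,P1.r0)
SC: 5 outcomes — {0/2 1/0 1/2 2/0 2/2}
SC∖claimed = {2/2}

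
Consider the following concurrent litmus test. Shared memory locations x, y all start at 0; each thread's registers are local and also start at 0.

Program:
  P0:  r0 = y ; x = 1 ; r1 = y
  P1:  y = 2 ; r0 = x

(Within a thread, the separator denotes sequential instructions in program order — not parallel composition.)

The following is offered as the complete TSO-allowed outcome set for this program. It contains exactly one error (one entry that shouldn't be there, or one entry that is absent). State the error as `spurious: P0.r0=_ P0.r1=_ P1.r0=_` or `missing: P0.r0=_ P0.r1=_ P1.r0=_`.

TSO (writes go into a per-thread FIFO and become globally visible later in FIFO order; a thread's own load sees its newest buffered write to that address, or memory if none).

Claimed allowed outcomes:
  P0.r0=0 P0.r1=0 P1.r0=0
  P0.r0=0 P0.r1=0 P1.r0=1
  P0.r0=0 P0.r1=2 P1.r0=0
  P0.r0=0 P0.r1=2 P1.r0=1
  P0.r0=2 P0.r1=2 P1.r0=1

outcome vector order: (P0.r0,P0.r1,P1.r0)
under TSO → 000, 001, 020, 021, 220, 221
TSO∖claimed = {220}

missing: P0.r0=2 P0.r1=2 P1.r0=0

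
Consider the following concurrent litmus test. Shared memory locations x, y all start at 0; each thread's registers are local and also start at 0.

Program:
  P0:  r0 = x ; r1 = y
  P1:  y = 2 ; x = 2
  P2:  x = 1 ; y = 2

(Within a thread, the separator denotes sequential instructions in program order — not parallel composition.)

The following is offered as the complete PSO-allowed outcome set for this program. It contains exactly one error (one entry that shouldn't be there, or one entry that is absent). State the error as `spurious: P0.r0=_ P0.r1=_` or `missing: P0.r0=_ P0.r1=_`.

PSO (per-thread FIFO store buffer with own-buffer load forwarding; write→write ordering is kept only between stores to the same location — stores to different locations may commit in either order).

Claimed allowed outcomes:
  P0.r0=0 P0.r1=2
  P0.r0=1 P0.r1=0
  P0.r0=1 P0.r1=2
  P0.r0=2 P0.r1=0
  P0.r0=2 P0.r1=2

outcome vector order: (P0.r0,P0.r1)
PSO: 6 outcomes — {<0 0> <0 2> <1 0> <1 2> <2 0> <2 2>}
PSO∖claimed = {<0 0>}

missing: P0.r0=0 P0.r1=0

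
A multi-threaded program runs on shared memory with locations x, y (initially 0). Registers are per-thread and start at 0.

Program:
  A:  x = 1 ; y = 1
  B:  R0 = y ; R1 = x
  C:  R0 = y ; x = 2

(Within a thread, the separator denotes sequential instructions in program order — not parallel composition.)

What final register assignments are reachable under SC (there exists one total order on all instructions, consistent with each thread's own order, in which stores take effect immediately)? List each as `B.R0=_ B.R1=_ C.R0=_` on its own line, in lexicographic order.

B.R0=0 B.R1=0 C.R0=0
B.R0=0 B.R1=0 C.R0=1
B.R0=0 B.R1=1 C.R0=0
B.R0=0 B.R1=1 C.R0=1
B.R0=0 B.R1=2 C.R0=0
B.R0=0 B.R1=2 C.R0=1
B.R0=1 B.R1=1 C.R0=0
B.R0=1 B.R1=1 C.R0=1
B.R0=1 B.R1=2 C.R0=0
B.R0=1 B.R1=2 C.R0=1

outcome vector order: (B.R0,B.R1,C.R0)
|SC outcomes| = 10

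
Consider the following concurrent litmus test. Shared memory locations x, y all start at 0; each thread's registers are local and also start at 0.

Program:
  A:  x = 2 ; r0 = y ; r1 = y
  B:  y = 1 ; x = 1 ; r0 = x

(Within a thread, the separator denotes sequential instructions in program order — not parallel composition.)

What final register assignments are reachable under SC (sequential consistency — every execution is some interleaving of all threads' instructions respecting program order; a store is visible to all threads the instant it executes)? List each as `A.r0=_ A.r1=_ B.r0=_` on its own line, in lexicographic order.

outcome vector order: (A.r0,A.r1,B.r0)
|SC outcomes| = 4

A.r0=0 A.r1=0 B.r0=1
A.r0=0 A.r1=1 B.r0=1
A.r0=1 A.r1=1 B.r0=1
A.r0=1 A.r1=1 B.r0=2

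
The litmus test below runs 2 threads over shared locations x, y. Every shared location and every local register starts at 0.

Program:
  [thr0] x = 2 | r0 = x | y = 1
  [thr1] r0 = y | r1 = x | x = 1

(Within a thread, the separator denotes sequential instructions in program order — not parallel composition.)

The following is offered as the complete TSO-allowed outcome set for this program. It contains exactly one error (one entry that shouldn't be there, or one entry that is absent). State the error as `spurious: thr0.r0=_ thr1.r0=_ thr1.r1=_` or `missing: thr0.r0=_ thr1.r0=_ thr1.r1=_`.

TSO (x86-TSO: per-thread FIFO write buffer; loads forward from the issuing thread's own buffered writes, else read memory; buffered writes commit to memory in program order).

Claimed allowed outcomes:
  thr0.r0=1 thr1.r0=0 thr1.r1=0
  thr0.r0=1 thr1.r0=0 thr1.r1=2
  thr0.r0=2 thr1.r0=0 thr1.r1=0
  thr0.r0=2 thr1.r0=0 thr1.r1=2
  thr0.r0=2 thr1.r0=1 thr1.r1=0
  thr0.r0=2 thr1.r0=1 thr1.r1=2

outcome vector order: (thr0.r0,thr1.r0,thr1.r1)
under TSO → 100, 102, 200, 202, 212
claimed∖TSO = {210}

spurious: thr0.r0=2 thr1.r0=1 thr1.r1=0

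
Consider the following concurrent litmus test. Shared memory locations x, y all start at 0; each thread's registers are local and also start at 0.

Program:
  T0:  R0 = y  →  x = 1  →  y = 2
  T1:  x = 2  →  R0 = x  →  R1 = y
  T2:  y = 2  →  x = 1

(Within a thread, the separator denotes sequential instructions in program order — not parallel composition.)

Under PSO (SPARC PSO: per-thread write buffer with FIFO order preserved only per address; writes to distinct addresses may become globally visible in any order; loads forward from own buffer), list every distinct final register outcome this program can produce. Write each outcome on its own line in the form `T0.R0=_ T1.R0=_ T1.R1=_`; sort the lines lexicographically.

outcome vector order: (T0.R0,T1.R0,T1.R1)
|PSO outcomes| = 8

T0.R0=0 T1.R0=1 T1.R1=0
T0.R0=0 T1.R0=1 T1.R1=2
T0.R0=0 T1.R0=2 T1.R1=0
T0.R0=0 T1.R0=2 T1.R1=2
T0.R0=2 T1.R0=1 T1.R1=0
T0.R0=2 T1.R0=1 T1.R1=2
T0.R0=2 T1.R0=2 T1.R1=0
T0.R0=2 T1.R0=2 T1.R1=2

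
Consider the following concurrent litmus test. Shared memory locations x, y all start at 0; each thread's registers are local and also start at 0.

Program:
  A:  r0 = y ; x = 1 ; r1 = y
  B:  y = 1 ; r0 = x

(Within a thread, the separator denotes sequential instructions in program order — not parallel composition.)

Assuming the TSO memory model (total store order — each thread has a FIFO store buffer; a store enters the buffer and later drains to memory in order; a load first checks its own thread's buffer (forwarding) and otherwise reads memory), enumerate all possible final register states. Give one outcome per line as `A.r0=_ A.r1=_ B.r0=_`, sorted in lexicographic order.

outcome vector order: (A.r0,A.r1,B.r0)
|TSO outcomes| = 6

A.r0=0 A.r1=0 B.r0=0
A.r0=0 A.r1=0 B.r0=1
A.r0=0 A.r1=1 B.r0=0
A.r0=0 A.r1=1 B.r0=1
A.r0=1 A.r1=1 B.r0=0
A.r0=1 A.r1=1 B.r0=1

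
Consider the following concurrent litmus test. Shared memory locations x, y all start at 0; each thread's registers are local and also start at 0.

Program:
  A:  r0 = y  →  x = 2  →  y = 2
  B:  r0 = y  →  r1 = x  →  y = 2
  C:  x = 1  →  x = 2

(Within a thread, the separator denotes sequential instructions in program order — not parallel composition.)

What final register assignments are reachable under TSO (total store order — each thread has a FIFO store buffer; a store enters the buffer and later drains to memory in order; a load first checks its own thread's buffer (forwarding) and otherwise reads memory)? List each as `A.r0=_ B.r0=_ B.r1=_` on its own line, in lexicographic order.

outcome vector order: (A.r0,B.r0,B.r1)
|TSO outcomes| = 8

A.r0=0 B.r0=0 B.r1=0
A.r0=0 B.r0=0 B.r1=1
A.r0=0 B.r0=0 B.r1=2
A.r0=0 B.r0=2 B.r1=1
A.r0=0 B.r0=2 B.r1=2
A.r0=2 B.r0=0 B.r1=0
A.r0=2 B.r0=0 B.r1=1
A.r0=2 B.r0=0 B.r1=2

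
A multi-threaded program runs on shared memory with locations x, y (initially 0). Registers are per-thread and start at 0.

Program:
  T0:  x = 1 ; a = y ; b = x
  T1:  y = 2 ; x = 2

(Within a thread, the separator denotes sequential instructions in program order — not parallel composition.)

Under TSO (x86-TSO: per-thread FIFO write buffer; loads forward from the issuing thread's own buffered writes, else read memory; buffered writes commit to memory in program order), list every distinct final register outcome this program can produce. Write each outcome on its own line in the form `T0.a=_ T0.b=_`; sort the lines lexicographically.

T0.a=0 T0.b=1
T0.a=0 T0.b=2
T0.a=2 T0.b=1
T0.a=2 T0.b=2

outcome vector order: (T0.a,T0.b)
|TSO outcomes| = 4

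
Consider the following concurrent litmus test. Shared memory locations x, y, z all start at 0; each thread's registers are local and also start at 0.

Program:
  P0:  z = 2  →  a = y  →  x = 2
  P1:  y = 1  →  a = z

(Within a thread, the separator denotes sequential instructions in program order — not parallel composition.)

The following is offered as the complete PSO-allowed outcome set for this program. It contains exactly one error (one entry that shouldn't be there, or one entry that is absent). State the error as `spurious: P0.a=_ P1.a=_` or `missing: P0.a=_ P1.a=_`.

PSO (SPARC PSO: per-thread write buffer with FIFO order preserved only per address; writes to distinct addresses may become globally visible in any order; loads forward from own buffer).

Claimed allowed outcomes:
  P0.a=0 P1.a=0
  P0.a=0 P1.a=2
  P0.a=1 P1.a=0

outcome vector order: (P0.a,P1.a)
under PSO → (0,0); (0,2); (1,0); (1,2)
PSO∖claimed = {(1,2)}

missing: P0.a=1 P1.a=2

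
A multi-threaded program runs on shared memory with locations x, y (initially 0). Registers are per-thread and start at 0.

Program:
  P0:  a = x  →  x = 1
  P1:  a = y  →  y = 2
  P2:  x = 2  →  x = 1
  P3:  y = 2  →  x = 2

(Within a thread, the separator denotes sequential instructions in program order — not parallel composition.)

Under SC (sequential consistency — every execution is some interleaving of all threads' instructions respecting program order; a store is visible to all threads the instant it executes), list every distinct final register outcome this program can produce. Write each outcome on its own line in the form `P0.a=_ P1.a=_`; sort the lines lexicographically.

outcome vector order: (P0.a,P1.a)
|SC outcomes| = 6

P0.a=0 P1.a=0
P0.a=0 P1.a=2
P0.a=1 P1.a=0
P0.a=1 P1.a=2
P0.a=2 P1.a=0
P0.a=2 P1.a=2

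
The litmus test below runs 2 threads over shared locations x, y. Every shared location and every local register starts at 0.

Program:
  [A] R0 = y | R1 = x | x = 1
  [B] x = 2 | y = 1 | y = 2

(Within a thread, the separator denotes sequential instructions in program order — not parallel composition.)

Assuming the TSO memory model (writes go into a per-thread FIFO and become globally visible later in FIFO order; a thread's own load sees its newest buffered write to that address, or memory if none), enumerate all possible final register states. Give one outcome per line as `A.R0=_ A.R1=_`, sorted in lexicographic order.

A.R0=0 A.R1=0
A.R0=0 A.R1=2
A.R0=1 A.R1=2
A.R0=2 A.R1=2

outcome vector order: (A.R0,A.R1)
|TSO outcomes| = 4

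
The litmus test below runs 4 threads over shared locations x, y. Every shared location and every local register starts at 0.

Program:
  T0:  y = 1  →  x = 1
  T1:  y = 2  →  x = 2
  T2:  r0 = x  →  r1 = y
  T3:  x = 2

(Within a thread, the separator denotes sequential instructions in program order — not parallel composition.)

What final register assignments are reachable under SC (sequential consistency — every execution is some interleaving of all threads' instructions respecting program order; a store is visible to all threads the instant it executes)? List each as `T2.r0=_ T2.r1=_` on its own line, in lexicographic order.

outcome vector order: (T2.r0,T2.r1)
|SC outcomes| = 8

T2.r0=0 T2.r1=0
T2.r0=0 T2.r1=1
T2.r0=0 T2.r1=2
T2.r0=1 T2.r1=1
T2.r0=1 T2.r1=2
T2.r0=2 T2.r1=0
T2.r0=2 T2.r1=1
T2.r0=2 T2.r1=2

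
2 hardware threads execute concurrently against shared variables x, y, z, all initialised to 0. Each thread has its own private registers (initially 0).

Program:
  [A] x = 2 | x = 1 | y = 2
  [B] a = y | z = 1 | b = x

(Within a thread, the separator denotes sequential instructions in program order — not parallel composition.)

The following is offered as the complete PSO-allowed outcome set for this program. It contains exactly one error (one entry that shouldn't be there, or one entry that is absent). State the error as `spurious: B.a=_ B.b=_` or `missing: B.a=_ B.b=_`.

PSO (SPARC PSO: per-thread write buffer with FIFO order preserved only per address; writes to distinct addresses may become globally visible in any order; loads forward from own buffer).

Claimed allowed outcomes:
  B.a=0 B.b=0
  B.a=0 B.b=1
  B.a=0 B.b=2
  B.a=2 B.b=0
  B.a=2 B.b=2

outcome vector order: (B.a,B.b)
[PSO] allowed = {0/0, 0/1, 0/2, 2/0, 2/1, 2/2}
PSO∖claimed = {2/1}

missing: B.a=2 B.b=1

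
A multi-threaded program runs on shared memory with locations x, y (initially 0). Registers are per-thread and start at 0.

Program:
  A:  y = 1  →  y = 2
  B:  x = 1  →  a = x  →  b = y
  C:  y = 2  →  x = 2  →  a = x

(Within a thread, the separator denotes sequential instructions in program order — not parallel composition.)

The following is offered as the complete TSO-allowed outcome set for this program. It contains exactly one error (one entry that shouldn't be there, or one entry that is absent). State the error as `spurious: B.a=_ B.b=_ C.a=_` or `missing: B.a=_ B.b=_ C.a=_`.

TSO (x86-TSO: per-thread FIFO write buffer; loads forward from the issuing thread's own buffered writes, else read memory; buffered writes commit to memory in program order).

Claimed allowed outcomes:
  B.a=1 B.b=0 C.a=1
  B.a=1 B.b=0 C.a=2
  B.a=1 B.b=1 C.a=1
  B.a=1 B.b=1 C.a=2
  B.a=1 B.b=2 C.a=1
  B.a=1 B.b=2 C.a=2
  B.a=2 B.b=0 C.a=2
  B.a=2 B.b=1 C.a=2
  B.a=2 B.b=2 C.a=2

outcome vector order: (B.a,B.b,C.a)
[TSO] allowed = {(1,0,1); (1,0,2); (1,1,1); (1,1,2); (1,2,1); (1,2,2); (2,1,2); (2,2,2)}
claimed∖TSO = {(2,0,2)}

spurious: B.a=2 B.b=0 C.a=2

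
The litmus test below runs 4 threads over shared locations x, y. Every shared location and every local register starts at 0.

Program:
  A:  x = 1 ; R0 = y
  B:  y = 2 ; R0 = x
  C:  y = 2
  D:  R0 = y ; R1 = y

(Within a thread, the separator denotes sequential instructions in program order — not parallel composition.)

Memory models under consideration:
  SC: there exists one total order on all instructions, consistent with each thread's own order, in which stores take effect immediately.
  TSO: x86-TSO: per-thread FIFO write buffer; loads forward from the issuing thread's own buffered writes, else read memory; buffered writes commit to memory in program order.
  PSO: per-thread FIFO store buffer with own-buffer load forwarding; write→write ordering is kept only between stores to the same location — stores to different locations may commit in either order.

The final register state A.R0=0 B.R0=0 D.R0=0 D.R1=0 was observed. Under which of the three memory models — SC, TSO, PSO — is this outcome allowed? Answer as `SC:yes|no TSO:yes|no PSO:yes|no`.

outcome vector order: (A.R0,B.R0,D.R0,D.R1)
SC: 9 outcomes — {0100, 0102, 0122, 2000, 2002, 2022, 2100, 2102, 2122}
TSO: 12 outcomes — {0000, 0002, 0022, 0100, 0102, 0122, 2000, 2002, 2022, 2100, 2102, 2122}
PSO: 12 outcomes — {0000, 0002, 0022, 0100, 0102, 0122, 2000, 2002, 2022, 2100, 2102, 2122}
target 0000 ∈ {TSO,PSO}

SC:no TSO:yes PSO:yes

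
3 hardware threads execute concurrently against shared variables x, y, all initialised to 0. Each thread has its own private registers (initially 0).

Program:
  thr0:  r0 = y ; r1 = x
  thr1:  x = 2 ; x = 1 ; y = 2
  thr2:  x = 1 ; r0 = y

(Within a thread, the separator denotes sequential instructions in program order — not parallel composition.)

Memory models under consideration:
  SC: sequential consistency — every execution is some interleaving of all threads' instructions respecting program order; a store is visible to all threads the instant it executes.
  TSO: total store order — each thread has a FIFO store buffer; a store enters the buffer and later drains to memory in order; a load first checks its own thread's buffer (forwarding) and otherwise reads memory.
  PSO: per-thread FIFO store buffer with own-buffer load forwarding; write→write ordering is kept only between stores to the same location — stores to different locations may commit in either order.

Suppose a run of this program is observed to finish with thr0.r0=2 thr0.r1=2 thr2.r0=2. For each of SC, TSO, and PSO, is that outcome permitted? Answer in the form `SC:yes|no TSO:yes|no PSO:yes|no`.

SC:no TSO:no PSO:yes

outcome vector order: (thr0.r0,thr0.r1,thr2.r0)
SC: 8 outcomes — {0/0/0, 0/0/2, 0/1/0, 0/1/2, 0/2/0, 0/2/2, 2/1/0, 2/1/2}
TSO: 8 outcomes — {0/0/0, 0/0/2, 0/1/0, 0/1/2, 0/2/0, 0/2/2, 2/1/0, 2/1/2}
PSO: 12 outcomes — {0/0/0, 0/0/2, 0/1/0, 0/1/2, 0/2/0, 0/2/2, 2/0/0, 2/0/2, 2/1/0, 2/1/2, 2/2/0, 2/2/2}
target 2/2/2 ∈ {PSO}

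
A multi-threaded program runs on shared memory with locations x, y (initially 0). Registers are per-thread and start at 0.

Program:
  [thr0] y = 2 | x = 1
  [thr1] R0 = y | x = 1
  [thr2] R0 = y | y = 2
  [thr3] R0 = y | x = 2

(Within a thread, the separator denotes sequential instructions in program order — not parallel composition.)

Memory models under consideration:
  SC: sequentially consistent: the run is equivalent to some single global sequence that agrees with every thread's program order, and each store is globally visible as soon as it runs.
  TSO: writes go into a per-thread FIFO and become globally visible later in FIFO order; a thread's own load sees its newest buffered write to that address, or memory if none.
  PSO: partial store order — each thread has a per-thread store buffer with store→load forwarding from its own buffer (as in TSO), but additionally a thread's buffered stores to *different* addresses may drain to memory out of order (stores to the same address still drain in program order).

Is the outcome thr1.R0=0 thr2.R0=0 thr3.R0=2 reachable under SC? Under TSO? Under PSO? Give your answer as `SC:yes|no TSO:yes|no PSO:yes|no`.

SC:yes TSO:yes PSO:yes

outcome vector order: (thr1.R0,thr2.R0,thr3.R0)
SC: 8 outcomes — {(0,0,0); (0,0,2); (0,2,0); (0,2,2); (2,0,0); (2,0,2); (2,2,0); (2,2,2)}
TSO: 8 outcomes — {(0,0,0); (0,0,2); (0,2,0); (0,2,2); (2,0,0); (2,0,2); (2,2,0); (2,2,2)}
PSO: 8 outcomes — {(0,0,0); (0,0,2); (0,2,0); (0,2,2); (2,0,0); (2,0,2); (2,2,0); (2,2,2)}
target (0,0,2) ∈ {SC,TSO,PSO}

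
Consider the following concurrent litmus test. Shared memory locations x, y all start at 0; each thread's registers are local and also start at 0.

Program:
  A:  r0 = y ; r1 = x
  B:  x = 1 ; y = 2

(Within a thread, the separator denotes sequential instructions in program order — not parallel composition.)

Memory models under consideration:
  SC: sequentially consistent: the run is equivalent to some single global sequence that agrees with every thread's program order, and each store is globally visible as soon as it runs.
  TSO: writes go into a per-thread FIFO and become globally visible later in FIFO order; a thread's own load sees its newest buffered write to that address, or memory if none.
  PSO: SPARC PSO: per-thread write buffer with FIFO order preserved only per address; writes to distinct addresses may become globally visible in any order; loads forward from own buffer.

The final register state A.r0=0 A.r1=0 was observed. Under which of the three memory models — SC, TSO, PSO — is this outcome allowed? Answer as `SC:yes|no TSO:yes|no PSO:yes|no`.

outcome vector order: (A.r0,A.r1)
SC: 3 outcomes — {0/0 0/1 2/1}
TSO: 3 outcomes — {0/0 0/1 2/1}
PSO: 4 outcomes — {0/0 0/1 2/0 2/1}
target 0/0 ∈ {SC,TSO,PSO}

SC:yes TSO:yes PSO:yes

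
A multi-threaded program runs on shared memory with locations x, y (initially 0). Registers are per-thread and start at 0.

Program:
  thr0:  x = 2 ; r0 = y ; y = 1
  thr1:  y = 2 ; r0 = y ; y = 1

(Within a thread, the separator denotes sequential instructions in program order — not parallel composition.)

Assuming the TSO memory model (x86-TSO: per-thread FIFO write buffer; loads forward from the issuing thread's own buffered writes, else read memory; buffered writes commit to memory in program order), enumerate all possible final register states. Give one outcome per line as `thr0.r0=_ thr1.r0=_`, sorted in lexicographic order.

outcome vector order: (thr0.r0,thr1.r0)
|TSO outcomes| = 5

thr0.r0=0 thr1.r0=1
thr0.r0=0 thr1.r0=2
thr0.r0=1 thr1.r0=2
thr0.r0=2 thr1.r0=1
thr0.r0=2 thr1.r0=2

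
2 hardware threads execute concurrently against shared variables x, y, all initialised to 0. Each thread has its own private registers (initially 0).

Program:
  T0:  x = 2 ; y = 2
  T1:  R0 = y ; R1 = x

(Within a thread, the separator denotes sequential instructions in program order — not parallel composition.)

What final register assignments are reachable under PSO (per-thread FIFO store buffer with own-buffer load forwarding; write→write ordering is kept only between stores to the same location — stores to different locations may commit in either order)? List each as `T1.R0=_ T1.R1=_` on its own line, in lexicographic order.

outcome vector order: (T1.R0,T1.R1)
|PSO outcomes| = 4

T1.R0=0 T1.R1=0
T1.R0=0 T1.R1=2
T1.R0=2 T1.R1=0
T1.R0=2 T1.R1=2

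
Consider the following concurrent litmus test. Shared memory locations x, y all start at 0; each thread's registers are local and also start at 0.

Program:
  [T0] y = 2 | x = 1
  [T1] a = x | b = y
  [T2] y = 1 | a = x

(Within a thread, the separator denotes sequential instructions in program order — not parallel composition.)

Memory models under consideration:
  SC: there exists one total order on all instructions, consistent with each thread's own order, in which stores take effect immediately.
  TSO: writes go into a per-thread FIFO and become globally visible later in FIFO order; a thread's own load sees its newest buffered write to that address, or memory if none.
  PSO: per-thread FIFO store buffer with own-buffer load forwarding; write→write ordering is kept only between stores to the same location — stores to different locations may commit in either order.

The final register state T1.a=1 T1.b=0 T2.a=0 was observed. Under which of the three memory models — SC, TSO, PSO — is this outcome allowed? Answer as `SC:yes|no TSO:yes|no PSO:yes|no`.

SC:no TSO:no PSO:yes

outcome vector order: (T1.a,T1.b,T2.a)
[SC] allowed = {<0 0 0>; <0 0 1>; <0 1 0>; <0 1 1>; <0 2 0>; <0 2 1>; <1 1 0>; <1 1 1>; <1 2 0>; <1 2 1>}
[TSO] allowed = {<0 0 0>; <0 0 1>; <0 1 0>; <0 1 1>; <0 2 0>; <0 2 1>; <1 1 0>; <1 1 1>; <1 2 0>; <1 2 1>}
[PSO] allowed = {<0 0 0>; <0 0 1>; <0 1 0>; <0 1 1>; <0 2 0>; <0 2 1>; <1 0 0>; <1 0 1>; <1 1 0>; <1 1 1>; <1 2 0>; <1 2 1>}
target <1 0 0> ∈ {PSO}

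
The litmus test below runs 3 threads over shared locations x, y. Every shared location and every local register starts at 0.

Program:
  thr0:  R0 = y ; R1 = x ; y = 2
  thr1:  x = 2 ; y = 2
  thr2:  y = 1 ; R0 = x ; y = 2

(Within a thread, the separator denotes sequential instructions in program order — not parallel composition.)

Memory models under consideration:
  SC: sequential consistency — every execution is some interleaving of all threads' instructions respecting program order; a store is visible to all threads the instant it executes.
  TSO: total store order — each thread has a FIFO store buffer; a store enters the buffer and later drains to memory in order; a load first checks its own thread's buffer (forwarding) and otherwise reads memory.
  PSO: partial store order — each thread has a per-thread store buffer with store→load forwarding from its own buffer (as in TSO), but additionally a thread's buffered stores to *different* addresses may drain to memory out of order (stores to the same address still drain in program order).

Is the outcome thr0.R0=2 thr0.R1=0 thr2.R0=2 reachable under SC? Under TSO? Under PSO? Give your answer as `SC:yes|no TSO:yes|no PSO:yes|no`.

outcome vector order: (thr0.R0,thr0.R1,thr2.R0)
SC: 11 outcomes — {(0,0,0); (0,0,2); (0,2,0); (0,2,2); (1,0,0); (1,0,2); (1,2,0); (1,2,2); (2,0,0); (2,2,0); (2,2,2)}
TSO: 11 outcomes — {(0,0,0); (0,0,2); (0,2,0); (0,2,2); (1,0,0); (1,0,2); (1,2,0); (1,2,2); (2,0,0); (2,2,0); (2,2,2)}
PSO: 12 outcomes — {(0,0,0); (0,0,2); (0,2,0); (0,2,2); (1,0,0); (1,0,2); (1,2,0); (1,2,2); (2,0,0); (2,0,2); (2,2,0); (2,2,2)}
target (2,0,2) ∈ {PSO}

SC:no TSO:no PSO:yes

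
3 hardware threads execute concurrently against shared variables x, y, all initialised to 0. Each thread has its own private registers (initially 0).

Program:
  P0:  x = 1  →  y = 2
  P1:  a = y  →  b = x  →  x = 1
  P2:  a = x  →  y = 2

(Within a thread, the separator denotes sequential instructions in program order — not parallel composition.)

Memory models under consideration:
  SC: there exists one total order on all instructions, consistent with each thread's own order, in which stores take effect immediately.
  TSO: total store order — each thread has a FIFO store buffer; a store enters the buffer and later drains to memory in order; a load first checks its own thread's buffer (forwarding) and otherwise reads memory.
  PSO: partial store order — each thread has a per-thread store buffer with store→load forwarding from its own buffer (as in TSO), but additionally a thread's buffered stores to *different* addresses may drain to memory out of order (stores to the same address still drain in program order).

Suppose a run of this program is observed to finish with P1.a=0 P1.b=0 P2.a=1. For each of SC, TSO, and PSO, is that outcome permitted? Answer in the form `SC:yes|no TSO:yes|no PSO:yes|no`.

outcome vector order: (P1.a,P1.b,P2.a)
SC: 7 outcomes — {<0 0 0>; <0 0 1>; <0 1 0>; <0 1 1>; <2 0 0>; <2 1 0>; <2 1 1>}
TSO: 7 outcomes — {<0 0 0>; <0 0 1>; <0 1 0>; <0 1 1>; <2 0 0>; <2 1 0>; <2 1 1>}
PSO: 8 outcomes — {<0 0 0>; <0 0 1>; <0 1 0>; <0 1 1>; <2 0 0>; <2 0 1>; <2 1 0>; <2 1 1>}
target <0 0 1> ∈ {SC,TSO,PSO}

SC:yes TSO:yes PSO:yes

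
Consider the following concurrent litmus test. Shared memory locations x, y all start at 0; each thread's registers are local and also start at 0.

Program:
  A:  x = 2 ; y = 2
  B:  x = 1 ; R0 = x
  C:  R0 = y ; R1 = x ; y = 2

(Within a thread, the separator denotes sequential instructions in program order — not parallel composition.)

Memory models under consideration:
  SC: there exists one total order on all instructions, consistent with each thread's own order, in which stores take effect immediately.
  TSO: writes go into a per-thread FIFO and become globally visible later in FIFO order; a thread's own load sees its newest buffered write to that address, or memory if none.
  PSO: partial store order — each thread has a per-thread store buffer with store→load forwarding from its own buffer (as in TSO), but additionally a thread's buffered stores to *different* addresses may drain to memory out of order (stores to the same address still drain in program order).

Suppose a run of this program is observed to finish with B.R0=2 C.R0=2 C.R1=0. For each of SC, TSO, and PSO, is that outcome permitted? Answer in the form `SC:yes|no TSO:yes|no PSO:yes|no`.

SC:no TSO:no PSO:yes

outcome vector order: (B.R0,C.R0,C.R1)
SC: 9 outcomes — {<1 0 0>; <1 0 1>; <1 0 2>; <1 2 1>; <1 2 2>; <2 0 0>; <2 0 1>; <2 0 2>; <2 2 2>}
TSO: 9 outcomes — {<1 0 0>; <1 0 1>; <1 0 2>; <1 2 1>; <1 2 2>; <2 0 0>; <2 0 1>; <2 0 2>; <2 2 2>}
PSO: 12 outcomes — {<1 0 0>; <1 0 1>; <1 0 2>; <1 2 0>; <1 2 1>; <1 2 2>; <2 0 0>; <2 0 1>; <2 0 2>; <2 2 0>; <2 2 1>; <2 2 2>}
target <2 2 0> ∈ {PSO}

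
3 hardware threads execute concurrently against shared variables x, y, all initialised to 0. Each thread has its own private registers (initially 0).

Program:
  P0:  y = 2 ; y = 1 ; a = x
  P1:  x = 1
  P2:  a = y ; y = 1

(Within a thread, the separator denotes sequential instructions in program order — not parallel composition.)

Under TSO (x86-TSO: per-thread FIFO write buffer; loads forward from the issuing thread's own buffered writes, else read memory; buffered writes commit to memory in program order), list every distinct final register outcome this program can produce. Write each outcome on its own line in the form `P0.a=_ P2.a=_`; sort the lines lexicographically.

P0.a=0 P2.a=0
P0.a=0 P2.a=1
P0.a=0 P2.a=2
P0.a=1 P2.a=0
P0.a=1 P2.a=1
P0.a=1 P2.a=2

outcome vector order: (P0.a,P2.a)
|TSO outcomes| = 6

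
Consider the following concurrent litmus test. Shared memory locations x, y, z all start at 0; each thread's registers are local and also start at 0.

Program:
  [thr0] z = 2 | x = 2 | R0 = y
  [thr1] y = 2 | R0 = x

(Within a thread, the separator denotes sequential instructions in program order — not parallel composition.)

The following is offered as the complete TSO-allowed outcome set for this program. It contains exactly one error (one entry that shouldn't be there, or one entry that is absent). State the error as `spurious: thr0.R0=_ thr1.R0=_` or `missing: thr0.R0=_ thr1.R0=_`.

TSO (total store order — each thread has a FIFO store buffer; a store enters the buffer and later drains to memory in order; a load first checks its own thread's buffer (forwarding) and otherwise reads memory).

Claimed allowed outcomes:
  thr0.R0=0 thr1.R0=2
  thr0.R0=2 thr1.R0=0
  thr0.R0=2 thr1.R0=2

outcome vector order: (thr0.R0,thr1.R0)
TSO: 4 outcomes — {0/0 0/2 2/0 2/2}
TSO∖claimed = {0/0}

missing: thr0.R0=0 thr1.R0=0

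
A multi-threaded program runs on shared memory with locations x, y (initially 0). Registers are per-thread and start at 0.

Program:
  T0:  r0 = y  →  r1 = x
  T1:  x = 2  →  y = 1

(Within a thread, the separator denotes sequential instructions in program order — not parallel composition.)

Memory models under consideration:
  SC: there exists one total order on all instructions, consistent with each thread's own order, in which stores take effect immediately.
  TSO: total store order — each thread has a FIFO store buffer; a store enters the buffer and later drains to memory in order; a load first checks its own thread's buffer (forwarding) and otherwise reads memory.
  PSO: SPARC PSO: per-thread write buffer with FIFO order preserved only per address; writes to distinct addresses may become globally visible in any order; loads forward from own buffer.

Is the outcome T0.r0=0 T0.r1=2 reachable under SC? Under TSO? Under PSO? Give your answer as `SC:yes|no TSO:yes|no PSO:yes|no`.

SC:yes TSO:yes PSO:yes

outcome vector order: (T0.r0,T0.r1)
under SC → 0/0, 0/2, 1/2
under TSO → 0/0, 0/2, 1/2
under PSO → 0/0, 0/2, 1/0, 1/2
target 0/2 ∈ {SC,TSO,PSO}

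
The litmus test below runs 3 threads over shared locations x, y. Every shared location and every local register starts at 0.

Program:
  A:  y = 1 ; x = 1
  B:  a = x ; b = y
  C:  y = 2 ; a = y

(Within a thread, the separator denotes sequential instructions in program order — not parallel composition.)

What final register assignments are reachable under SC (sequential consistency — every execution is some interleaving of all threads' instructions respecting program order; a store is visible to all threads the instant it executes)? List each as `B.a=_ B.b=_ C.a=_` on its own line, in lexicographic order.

B.a=0 B.b=0 C.a=1
B.a=0 B.b=0 C.a=2
B.a=0 B.b=1 C.a=1
B.a=0 B.b=1 C.a=2
B.a=0 B.b=2 C.a=1
B.a=0 B.b=2 C.a=2
B.a=1 B.b=1 C.a=1
B.a=1 B.b=1 C.a=2
B.a=1 B.b=2 C.a=2

outcome vector order: (B.a,B.b,C.a)
|SC outcomes| = 9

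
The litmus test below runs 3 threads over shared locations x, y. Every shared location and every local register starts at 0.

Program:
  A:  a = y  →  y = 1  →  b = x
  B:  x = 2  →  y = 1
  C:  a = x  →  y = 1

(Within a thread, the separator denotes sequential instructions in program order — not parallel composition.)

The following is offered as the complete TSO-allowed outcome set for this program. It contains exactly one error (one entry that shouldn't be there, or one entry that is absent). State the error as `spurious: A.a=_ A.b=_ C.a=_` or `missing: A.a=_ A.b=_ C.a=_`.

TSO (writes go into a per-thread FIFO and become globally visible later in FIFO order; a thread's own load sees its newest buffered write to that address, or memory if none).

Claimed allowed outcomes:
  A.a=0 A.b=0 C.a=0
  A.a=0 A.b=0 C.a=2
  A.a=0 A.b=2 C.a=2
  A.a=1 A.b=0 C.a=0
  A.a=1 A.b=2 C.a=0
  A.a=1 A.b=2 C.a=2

outcome vector order: (A.a,A.b,C.a)
under TSO → 0/0/0 0/0/2 0/2/0 0/2/2 1/0/0 1/2/0 1/2/2
TSO∖claimed = {0/2/0}

missing: A.a=0 A.b=2 C.a=0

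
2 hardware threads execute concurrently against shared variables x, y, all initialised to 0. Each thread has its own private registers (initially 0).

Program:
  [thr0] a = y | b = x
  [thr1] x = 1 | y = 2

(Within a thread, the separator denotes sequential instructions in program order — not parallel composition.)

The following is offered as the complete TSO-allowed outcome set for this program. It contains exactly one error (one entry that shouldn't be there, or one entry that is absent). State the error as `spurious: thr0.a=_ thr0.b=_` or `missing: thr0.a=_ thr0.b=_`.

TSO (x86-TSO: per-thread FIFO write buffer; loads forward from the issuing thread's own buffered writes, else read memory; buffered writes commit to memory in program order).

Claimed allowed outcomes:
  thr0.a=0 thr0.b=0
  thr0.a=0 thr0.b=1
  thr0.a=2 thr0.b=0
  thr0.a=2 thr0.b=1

outcome vector order: (thr0.a,thr0.b)
under TSO → <0 0> <0 1> <2 1>
claimed∖TSO = {<2 0>}

spurious: thr0.a=2 thr0.b=0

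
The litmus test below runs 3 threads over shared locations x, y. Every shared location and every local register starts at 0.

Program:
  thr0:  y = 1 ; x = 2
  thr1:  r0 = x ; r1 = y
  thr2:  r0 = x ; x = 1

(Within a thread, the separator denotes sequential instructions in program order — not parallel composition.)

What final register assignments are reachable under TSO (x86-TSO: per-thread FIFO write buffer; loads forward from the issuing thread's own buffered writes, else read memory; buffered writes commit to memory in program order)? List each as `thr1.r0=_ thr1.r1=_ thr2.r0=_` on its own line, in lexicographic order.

outcome vector order: (thr1.r0,thr1.r1,thr2.r0)
|TSO outcomes| = 9

thr1.r0=0 thr1.r1=0 thr2.r0=0
thr1.r0=0 thr1.r1=0 thr2.r0=2
thr1.r0=0 thr1.r1=1 thr2.r0=0
thr1.r0=0 thr1.r1=1 thr2.r0=2
thr1.r0=1 thr1.r1=0 thr2.r0=0
thr1.r0=1 thr1.r1=1 thr2.r0=0
thr1.r0=1 thr1.r1=1 thr2.r0=2
thr1.r0=2 thr1.r1=1 thr2.r0=0
thr1.r0=2 thr1.r1=1 thr2.r0=2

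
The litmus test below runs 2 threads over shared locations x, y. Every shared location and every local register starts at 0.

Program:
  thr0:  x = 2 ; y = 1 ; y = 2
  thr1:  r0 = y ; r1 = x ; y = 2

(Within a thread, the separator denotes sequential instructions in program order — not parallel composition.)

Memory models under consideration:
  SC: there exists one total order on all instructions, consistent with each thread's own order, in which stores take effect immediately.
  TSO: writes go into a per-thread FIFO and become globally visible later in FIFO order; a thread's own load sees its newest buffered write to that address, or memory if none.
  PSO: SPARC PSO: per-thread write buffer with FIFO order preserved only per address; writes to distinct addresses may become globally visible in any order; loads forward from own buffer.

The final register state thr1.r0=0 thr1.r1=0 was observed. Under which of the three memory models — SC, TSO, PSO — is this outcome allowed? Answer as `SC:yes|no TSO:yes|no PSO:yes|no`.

SC:yes TSO:yes PSO:yes

outcome vector order: (thr1.r0,thr1.r1)
[SC] allowed = {00; 02; 12; 22}
[TSO] allowed = {00; 02; 12; 22}
[PSO] allowed = {00; 02; 10; 12; 20; 22}
target 00 ∈ {SC,TSO,PSO}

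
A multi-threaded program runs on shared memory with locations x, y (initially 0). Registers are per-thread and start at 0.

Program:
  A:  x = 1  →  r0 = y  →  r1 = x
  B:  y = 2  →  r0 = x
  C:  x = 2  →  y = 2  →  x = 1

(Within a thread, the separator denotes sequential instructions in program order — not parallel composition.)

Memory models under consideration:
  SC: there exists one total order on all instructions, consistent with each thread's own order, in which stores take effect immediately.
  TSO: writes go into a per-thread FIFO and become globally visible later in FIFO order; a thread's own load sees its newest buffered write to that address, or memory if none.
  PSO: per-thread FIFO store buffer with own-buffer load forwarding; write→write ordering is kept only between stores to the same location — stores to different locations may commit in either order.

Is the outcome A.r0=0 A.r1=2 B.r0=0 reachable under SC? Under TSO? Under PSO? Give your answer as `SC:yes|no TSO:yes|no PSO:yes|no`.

SC:no TSO:yes PSO:yes

outcome vector order: (A.r0,A.r1,B.r0)
SC: 10 outcomes — {<0 1 1> <0 1 2> <0 2 1> <0 2 2> <2 1 0> <2 1 1> <2 1 2> <2 2 0> <2 2 1> <2 2 2>}
TSO: 12 outcomes — {<0 1 0> <0 1 1> <0 1 2> <0 2 0> <0 2 1> <0 2 2> <2 1 0> <2 1 1> <2 1 2> <2 2 0> <2 2 1> <2 2 2>}
PSO: 12 outcomes — {<0 1 0> <0 1 1> <0 1 2> <0 2 0> <0 2 1> <0 2 2> <2 1 0> <2 1 1> <2 1 2> <2 2 0> <2 2 1> <2 2 2>}
target <0 2 0> ∈ {TSO,PSO}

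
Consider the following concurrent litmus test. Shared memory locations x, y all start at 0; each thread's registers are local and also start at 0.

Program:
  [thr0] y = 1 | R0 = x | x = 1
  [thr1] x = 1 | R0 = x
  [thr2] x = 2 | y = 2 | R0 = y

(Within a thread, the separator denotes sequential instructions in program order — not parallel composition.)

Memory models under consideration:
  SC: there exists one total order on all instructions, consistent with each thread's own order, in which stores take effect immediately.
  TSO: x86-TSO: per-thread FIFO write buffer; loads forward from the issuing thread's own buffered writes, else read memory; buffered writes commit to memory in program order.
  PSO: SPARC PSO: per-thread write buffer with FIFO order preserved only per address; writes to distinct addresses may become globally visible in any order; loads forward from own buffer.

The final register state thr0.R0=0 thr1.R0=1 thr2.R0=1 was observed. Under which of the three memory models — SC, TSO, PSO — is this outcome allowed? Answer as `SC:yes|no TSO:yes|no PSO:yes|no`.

SC:no TSO:yes PSO:yes

outcome vector order: (thr0.R0,thr1.R0,thr2.R0)
under SC → <0 1 2> <0 2 2> <1 1 1> <1 1 2> <1 2 2> <2 1 1> <2 1 2> <2 2 1> <2 2 2>
under TSO → <0 1 1> <0 1 2> <0 2 1> <0 2 2> <1 1 1> <1 1 2> <1 2 1> <1 2 2> <2 1 1> <2 1 2> <2 2 1> <2 2 2>
under PSO → <0 1 1> <0 1 2> <0 2 1> <0 2 2> <1 1 1> <1 1 2> <1 2 1> <1 2 2> <2 1 1> <2 1 2> <2 2 1> <2 2 2>
target <0 1 1> ∈ {TSO,PSO}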